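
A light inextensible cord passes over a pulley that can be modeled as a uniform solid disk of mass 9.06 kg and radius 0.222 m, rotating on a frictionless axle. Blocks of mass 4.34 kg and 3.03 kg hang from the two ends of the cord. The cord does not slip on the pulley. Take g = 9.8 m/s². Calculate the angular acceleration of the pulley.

α ≈ 4.86 rad/s²

I = ½MR² = (1/2)(9.06)(0.222)² = 0.2233 kg·m².
Heavier block: m₁g − T₁ = m₁a. Lighter block: T₂ − m₂g = m₂a.
Pulley: (T₁ − T₂)R = Iα = I(a/R), so T₁ − T₂ = (I/R²)a = (1/2)M_p a = 4.530·a.
Adding the three: (m₁ − m₂)g = (m₁ + m₂ + 4.530)a, so a = (4.34 − 3.03)(9.8)/(4.34 + 3.03 + 4.530) = 1.079 m/s².
α = a/R = 1.079/0.222 = 4.860 rad/s².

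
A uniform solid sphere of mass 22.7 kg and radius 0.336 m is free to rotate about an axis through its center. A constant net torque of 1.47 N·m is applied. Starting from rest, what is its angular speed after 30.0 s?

ω ≈ 43.0 rad/s

I = (2/5)MR² = (2/5)(22.7)(0.336)² = 1.025 kg·m².
α = τ/I = 1.47/1.025 = 1.434 rad/s².
ω = ω₀ + αt = 0 + (1.434)(30.0) = 43.02 rad/s.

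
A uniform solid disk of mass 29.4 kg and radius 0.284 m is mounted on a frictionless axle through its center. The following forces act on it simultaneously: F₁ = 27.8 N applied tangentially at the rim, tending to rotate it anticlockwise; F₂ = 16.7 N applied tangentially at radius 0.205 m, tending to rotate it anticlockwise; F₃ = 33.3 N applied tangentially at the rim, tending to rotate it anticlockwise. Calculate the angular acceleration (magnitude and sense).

α ≈ 17.5 rad/s², anticlockwise

I = ½MR² = (1/2)(29.4)(0.284)² = 1.186 kg·m².
Taking anticlockwise as positive: τ₁ = +(27.8)(0.284) = +7.895 N·m; τ₂ = +(16.7)(0.205) = +3.423 N·m; τ₃ = +(33.3)(0.284) = +9.457 N·m.
Net torque τ = 20.78 N·m.
α = τ/I = 20.78/1.186 = 17.52 rad/s².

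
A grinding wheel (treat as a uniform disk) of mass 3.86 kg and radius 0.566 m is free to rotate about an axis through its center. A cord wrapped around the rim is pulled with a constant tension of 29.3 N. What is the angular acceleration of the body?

I = ½MR² = (1/2)(3.86)(0.566)² = 0.6183 kg·m².
τ = F R = (29.3)(0.566) = 16.58 N·m.
Newton's second law for rotation, τ = Iα, gives α = τ/I = 16.58/0.6183 = 26.82 rad/s².

α ≈ 26.8 rad/s²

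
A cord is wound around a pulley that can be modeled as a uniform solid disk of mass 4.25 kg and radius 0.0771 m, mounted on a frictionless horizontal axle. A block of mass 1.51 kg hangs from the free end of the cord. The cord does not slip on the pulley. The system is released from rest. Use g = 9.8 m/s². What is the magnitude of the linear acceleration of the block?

I = ½MR² = (1/2)(4.25)(0.0771)² = 0.01263 kg·m².
Block: mg − T = ma. Pulley: TR = Iα. No-slip: a = αR, so T = (I/R²)a = 2.125·a.
Then mg = (m + 2.125)a, so a = (1.51)(9.8)/(1.51 + 2.125) = 4.071 m/s².

a ≈ 4.07 m/s²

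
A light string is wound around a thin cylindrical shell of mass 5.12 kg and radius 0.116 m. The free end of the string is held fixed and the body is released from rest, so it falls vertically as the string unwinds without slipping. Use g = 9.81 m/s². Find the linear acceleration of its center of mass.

a ≈ 4.91 m/s²

Translation: Mg − T = Ma. Rotation about the center: TR = Iα with I = MR².
With a = αR: T = (I/R²)a = M a, so Mg = (1 + 1.000)Ma.
a = g/(1 + 1.000) = 9.81/2.000 = 4.905 m/s².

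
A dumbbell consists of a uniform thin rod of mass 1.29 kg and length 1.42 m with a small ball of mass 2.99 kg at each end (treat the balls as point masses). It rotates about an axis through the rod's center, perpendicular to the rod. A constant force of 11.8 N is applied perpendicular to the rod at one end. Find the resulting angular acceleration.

I_rod = (1/12)ML² = (1/12)(1.29)(1.42)² = 0.2168 kg·m².
I_balls = 2·m·(L/2)² = 2(2.99)(0.7100)² = 3.015 kg·m².
Total I = 3.231 kg·m².
τ = F·(L/2) = (11.8)(0.710) = 8.378 N·m.
α = τ/I = 8.378/3.231 = 2.593 rad/s².

α ≈ 2.59 rad/s²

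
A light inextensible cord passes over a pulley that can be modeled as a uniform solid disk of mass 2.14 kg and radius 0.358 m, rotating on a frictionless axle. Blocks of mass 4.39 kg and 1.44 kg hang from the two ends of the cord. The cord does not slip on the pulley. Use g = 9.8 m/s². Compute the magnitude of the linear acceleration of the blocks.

a ≈ 4.19 m/s²

I = ½MR² = (1/2)(2.14)(0.358)² = 0.1371 kg·m².
Heavier block: m₁g − T₁ = m₁a. Lighter block: T₂ − m₂g = m₂a.
Pulley: (T₁ − T₂)R = Iα = I(a/R), so T₁ − T₂ = (I/R²)a = (1/2)M_p a = 1.070·a.
Adding the three: (m₁ − m₂)g = (m₁ + m₂ + 1.070)a, so a = (4.39 − 1.44)(9.8)/(4.39 + 1.44 + 1.070) = 4.190 m/s².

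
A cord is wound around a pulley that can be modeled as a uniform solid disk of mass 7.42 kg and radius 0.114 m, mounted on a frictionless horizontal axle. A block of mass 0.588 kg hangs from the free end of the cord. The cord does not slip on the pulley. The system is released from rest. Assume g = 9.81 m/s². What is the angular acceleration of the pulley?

α ≈ 11.8 rad/s²

I = ½MR² = (1/2)(7.42)(0.114)² = 0.04822 kg·m².
Block: mg − T = ma. Pulley: TR = Iα. No-slip: a = αR, so T = (I/R²)a = 3.710·a.
Then mg = (m + 3.710)a, so a = (0.588)(9.81)/(0.588 + 3.710) = 1.342 m/s².
α = a/R = 1.342/0.114 = 11.77 rad/s².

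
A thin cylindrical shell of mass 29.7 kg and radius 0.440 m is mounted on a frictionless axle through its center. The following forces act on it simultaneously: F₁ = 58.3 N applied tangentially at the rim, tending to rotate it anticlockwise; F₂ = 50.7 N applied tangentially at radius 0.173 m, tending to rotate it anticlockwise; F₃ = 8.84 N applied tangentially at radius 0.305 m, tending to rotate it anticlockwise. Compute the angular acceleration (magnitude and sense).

α ≈ 6.46 rad/s², anticlockwise

I = MR² = (29.7)(0.440)² = 5.750 kg·m².
Taking anticlockwise as positive: τ₁ = +(58.3)(0.440) = +25.65 N·m; τ₂ = +(50.7)(0.173) = +8.771 N·m; τ₃ = +(8.84)(0.305) = +2.696 N·m.
Net torque τ = 37.12 N·m.
α = τ/I = 37.12/5.750 = 6.456 rad/s².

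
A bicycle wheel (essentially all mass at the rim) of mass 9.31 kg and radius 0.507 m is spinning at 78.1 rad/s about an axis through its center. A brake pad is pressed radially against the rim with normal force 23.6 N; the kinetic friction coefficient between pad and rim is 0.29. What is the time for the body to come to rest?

t ≈ 53.9 s

I = MR² = (9.31)(0.507)² = 2.393 kg·m².
Friction force f = μN = (0.29)(23.6) = 6.844 N at the rim; torque magnitude τ = fR = 3.470 N·m, opposing ω.
|α| = τ/I = 3.470/2.393 = 1.450 rad/s² (deceleration).
0 = ω₀ − |α|t ⇒ t = ω₀/|α| = 78.1/1.450 = 53.86 s.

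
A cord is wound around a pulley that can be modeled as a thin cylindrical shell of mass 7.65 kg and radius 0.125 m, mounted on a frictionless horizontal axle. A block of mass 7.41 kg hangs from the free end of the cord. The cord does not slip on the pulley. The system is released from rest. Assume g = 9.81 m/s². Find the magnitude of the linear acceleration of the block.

a ≈ 4.83 m/s²

I = MR² = (7.65)(0.125)² = 0.1195 kg·m².
Block: mg − T = ma. Pulley: TR = Iα. No-slip: a = αR, so T = (I/R²)a = 7.650·a.
Then mg = (m + 7.650)a, so a = (7.41)(9.81)/(7.41 + 7.650) = 4.827 m/s².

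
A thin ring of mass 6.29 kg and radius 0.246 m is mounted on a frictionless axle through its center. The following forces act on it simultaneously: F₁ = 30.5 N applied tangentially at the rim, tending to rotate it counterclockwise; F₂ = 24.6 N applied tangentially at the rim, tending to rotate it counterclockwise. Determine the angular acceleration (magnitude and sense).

I = MR² = (6.29)(0.246)² = 0.3806 kg·m².
Taking counterclockwise as positive: τ₁ = +(30.5)(0.246) = +7.503 N·m; τ₂ = +(24.6)(0.246) = +6.052 N·m.
Net torque τ = 13.55 N·m.
α = τ/I = 13.55/0.3806 = 35.61 rad/s².

α ≈ 35.6 rad/s², counterclockwise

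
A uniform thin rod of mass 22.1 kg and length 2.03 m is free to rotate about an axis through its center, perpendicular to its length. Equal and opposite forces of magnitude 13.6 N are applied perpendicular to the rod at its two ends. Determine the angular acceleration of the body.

I = (1/12)ML² = (1/12)(22.1)(2.03)² = 7.589 kg·m².
The couple gives τ = F·(L/2) + F·(L/2) = F L = (13.6)(2.03) = 27.61 N·m.
From τ = Iα: α = 27.61/7.589 = 3.638 rad/s².

α ≈ 3.64 rad/s²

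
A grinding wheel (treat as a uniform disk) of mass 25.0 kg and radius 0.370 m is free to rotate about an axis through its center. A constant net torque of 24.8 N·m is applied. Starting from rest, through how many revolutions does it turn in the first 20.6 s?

≈ 489 revolutions

I = ½MR² = (1/2)(25.0)(0.370)² = 1.711 kg·m².
α = τ/I = 24.8/1.711 = 14.49 rad/s².
θ = ½αt² = ½(14.49)(20.6)² = 3075 rad.
Revolutions = θ/(2π) = 489.4.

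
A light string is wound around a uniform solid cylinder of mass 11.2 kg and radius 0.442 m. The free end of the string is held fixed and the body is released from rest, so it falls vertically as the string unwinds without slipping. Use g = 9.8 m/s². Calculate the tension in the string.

T ≈ 36.6 N

Translation: Mg − T = Ma. Rotation about the center: TR = Iα with I = ½MR².
With a = αR: T = (I/R²)a = (1/2)M a, so Mg = (1 + 0.5000)Ma.
a = g/(1 + 0.5000) = 9.8/1.500 = 6.533 m/s².
T = 0.5000·M·a = (0.5000)(11.2)(6.533) = 36.59 N.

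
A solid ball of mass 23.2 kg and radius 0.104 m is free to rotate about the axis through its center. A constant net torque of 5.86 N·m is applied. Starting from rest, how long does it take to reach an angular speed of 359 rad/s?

t ≈ 6.15 s

I = (2/5)MR² = (2/5)(23.2)(0.104)² = 0.1004 kg·m².
α = τ/I = 5.86/0.1004 = 58.38 rad/s².
ω = αt ⇒ t = ω/α = 359/58.38 = 6.149 s.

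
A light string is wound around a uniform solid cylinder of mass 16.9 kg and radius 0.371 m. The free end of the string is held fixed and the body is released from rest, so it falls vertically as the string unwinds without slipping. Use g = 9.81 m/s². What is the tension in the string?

Translation: Mg − T = Ma. Rotation about the center: TR = Iα with I = ½MR².
With a = αR: T = (I/R²)a = (1/2)M a, so Mg = (1 + 0.5000)Ma.
a = g/(1 + 0.5000) = 9.81/1.500 = 6.540 m/s².
T = 0.5000·M·a = (0.5000)(16.9)(6.540) = 55.26 N.

T ≈ 55.3 N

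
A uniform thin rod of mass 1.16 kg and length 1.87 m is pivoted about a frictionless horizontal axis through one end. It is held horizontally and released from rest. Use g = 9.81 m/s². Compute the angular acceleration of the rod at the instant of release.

About the pivot, I = (1/3)ML² = (1/3)(1.16)(1.87)² = 1.352 kg·m².
The weight acts at the center, a distance L/2 = 0.9350 m from the pivot; τ = Mg(L/2) = 10.64 N·m.
α = τ/I = 10.64/1.352 = 7.869 rad/s².

α ≈ 7.87 rad/s²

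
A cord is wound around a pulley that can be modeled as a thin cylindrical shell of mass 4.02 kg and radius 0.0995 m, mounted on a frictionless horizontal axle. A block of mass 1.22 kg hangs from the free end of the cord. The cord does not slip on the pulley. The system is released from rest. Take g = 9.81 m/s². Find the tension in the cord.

T ≈ 9.18 N

I = MR² = (4.02)(0.0995)² = 0.03980 kg·m².
Block: mg − T = ma. Pulley: TR = Iα. No-slip: a = αR, so T = (I/R²)a = 4.020·a.
Then mg = (m + 4.020)a, so a = (1.22)(9.81)/(1.22 + 4.020) = 2.284 m/s².
T = 4.020·a = 9.182 N.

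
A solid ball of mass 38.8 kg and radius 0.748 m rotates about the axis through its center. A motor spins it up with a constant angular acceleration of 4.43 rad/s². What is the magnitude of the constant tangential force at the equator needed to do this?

F ≈ 51.4 N

I = (2/5)MR² = (2/5)(38.8)(0.748)² = 8.684 kg·m².
The required torque is τ = Iα = (8.684)(4.430) = 38.47 N·m.
A tangential force at the equator gives τ = FR, so F = τ/R = 38.47/0.748 = 51.43 N.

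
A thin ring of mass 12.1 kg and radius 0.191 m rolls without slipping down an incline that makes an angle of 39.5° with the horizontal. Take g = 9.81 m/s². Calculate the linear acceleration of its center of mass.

a ≈ 3.12 m/s²

Translation along the incline: Mg sinθ − f = Ma.
Rotation about the center: fR = Iα with I = MR². No-slip gives a = αR, so f = (I/R²)a = M a.
Substituting: Mg sinθ = (1 + 1.000)Ma, so a = g sinθ/(1 + 1.000) = (9.81) sin 39.5° / 2.000 = 3.120 m/s².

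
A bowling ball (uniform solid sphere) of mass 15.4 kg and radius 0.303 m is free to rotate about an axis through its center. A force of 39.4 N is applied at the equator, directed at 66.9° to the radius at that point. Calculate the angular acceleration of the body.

α ≈ 19.4 rad/s²

I = (2/5)MR² = (2/5)(15.4)(0.303)² = 0.5655 kg·m².
Only the tangential component produces torque: τ = F R sinθ = (39.4)(0.303) sin 66.9° = 10.98 N·m.
Newton's second law for rotation, τ = Iα, gives α = τ/I = 10.98/0.5655 = 19.42 rad/s².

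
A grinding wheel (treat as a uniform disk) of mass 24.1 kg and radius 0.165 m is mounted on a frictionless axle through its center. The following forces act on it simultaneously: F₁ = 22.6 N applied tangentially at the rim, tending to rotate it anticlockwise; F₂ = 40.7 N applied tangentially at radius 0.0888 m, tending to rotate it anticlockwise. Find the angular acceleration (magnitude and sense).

I = ½MR² = (1/2)(24.1)(0.165)² = 0.3281 kg·m².
Taking anticlockwise as positive: τ₁ = +(22.6)(0.165) = +3.729 N·m; τ₂ = +(40.7)(0.0888) = +3.614 N·m.
Net torque τ = 7.343 N·m.
α = τ/I = 7.343/0.3281 = 22.38 rad/s².

α ≈ 22.4 rad/s², anticlockwise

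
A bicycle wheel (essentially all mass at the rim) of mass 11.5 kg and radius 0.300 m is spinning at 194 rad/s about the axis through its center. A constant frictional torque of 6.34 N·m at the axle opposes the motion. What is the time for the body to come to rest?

t ≈ 31.7 s

I = MR² = (11.5)(0.300)² = 1.035 kg·m².
The net torque has magnitude 6.34 N·m, opposing ω.
|α| = τ/I = 6.340/1.035 = 6.126 rad/s² (deceleration).
0 = ω₀ − |α|t ⇒ t = ω₀/|α| = 194/6.126 = 31.67 s.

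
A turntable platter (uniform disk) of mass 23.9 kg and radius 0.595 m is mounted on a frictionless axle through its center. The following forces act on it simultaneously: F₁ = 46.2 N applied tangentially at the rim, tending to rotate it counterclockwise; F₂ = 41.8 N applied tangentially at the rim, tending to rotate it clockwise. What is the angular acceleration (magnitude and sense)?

α ≈ 0.619 rad/s², counterclockwise

I = ½MR² = (1/2)(23.9)(0.595)² = 4.231 kg·m².
Taking counterclockwise as positive: τ₁ = +(46.2)(0.595) = +27.49 N·m; τ₂ = −(41.8)(0.595) = −24.87 N·m.
Net torque τ = 2.618 N·m.
α = τ/I = 2.618/4.231 = 0.6188 rad/s².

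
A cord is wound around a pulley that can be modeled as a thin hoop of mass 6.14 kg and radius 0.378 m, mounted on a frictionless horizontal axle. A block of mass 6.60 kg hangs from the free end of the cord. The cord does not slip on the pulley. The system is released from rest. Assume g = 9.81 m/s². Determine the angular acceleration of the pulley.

I = MR² = (6.14)(0.378)² = 0.8773 kg·m².
Block: mg − T = ma. Pulley: TR = Iα. No-slip: a = αR, so T = (I/R²)a = 6.140·a.
Then mg = (m + 6.140)a, so a = (6.60)(9.81)/(6.60 + 6.140) = 5.082 m/s².
α = a/R = 5.082/0.378 = 13.44 rad/s².

α ≈ 13.4 rad/s²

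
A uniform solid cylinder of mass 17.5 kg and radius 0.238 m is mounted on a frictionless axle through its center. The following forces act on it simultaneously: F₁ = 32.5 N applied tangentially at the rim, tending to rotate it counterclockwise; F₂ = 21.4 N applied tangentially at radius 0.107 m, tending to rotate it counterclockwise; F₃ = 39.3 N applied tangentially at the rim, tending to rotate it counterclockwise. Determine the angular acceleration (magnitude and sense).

α ≈ 39.1 rad/s², counterclockwise

I = ½MR² = (1/2)(17.5)(0.238)² = 0.4956 kg·m².
Taking counterclockwise as positive: τ₁ = +(32.5)(0.238) = +7.735 N·m; τ₂ = +(21.4)(0.107) = +2.290 N·m; τ₃ = +(39.3)(0.238) = +9.353 N·m.
Net torque τ = 19.38 N·m.
α = τ/I = 19.38/0.4956 = 39.10 rad/s².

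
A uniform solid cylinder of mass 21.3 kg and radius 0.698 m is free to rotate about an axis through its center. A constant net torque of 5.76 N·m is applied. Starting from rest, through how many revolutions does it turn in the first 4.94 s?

I = ½MR² = (1/2)(21.3)(0.698)² = 5.189 kg·m².
α = τ/I = 5.76/5.189 = 1.110 rad/s².
θ = ½αt² = ½(1.110)(4.94)² = 13.55 rad.
Revolutions = θ/(2π) = 2.156.

≈ 2.16 revolutions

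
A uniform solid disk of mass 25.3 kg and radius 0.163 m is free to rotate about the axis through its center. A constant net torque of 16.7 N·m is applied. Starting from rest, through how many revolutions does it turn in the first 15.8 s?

I = ½MR² = (1/2)(25.3)(0.163)² = 0.3361 kg·m².
α = τ/I = 16.7/0.3361 = 49.69 rad/s².
θ = ½αt² = ½(49.69)(15.8)² = 6202 rad.
Revolutions = θ/(2π) = 987.1.

≈ 987 revolutions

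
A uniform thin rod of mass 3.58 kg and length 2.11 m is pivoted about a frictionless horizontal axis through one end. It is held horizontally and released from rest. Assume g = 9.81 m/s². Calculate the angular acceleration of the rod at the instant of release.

α ≈ 6.97 rad/s²

About the pivot, I = (1/3)ML² = (1/3)(3.58)(2.11)² = 5.313 kg·m².
The weight acts at the center, a distance L/2 = 1.055 m from the pivot; τ = Mg(L/2) = 37.05 N·m.
α = τ/I = 37.05/5.313 = 6.974 rad/s².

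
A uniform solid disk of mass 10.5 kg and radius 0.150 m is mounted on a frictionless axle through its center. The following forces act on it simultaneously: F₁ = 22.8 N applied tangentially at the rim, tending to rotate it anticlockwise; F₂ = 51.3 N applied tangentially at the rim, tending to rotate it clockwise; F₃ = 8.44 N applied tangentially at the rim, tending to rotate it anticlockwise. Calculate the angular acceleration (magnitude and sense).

α ≈ 25.5 rad/s², clockwise

I = ½MR² = (1/2)(10.5)(0.150)² = 0.1181 kg·m².
Taking anticlockwise as positive: τ₁ = +(22.8)(0.150) = +3.420 N·m; τ₂ = −(51.3)(0.150) = −7.695 N·m; τ₃ = +(8.44)(0.150) = +1.266 N·m.
Net torque τ = -3.009 N·m.
α = τ/I = -3.009/0.1181 = -25.47 rad/s².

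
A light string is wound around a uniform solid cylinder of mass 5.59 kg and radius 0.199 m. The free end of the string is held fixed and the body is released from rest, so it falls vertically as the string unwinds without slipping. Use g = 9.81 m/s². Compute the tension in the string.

T ≈ 18.3 N

Translation: Mg − T = Ma. Rotation about the center: TR = Iα with I = ½MR².
With a = αR: T = (I/R²)a = (1/2)M a, so Mg = (1 + 0.5000)Ma.
a = g/(1 + 0.5000) = 9.81/1.500 = 6.540 m/s².
T = 0.5000·M·a = (0.5000)(5.59)(6.540) = 18.28 N.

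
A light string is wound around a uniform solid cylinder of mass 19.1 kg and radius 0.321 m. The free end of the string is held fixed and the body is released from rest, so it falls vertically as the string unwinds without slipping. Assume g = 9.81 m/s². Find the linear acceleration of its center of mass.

a ≈ 6.54 m/s²

Translation: Mg − T = Ma. Rotation about the center: TR = Iα with I = ½MR².
With a = αR: T = (I/R²)a = (1/2)M a, so Mg = (1 + 0.5000)Ma.
a = g/(1 + 0.5000) = 9.81/1.500 = 6.540 m/s².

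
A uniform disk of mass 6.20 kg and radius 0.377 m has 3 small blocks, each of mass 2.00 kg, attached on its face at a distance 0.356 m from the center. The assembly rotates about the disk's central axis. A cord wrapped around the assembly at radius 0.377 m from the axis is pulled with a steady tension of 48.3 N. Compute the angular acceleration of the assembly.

I_disk = ½MR² = ½(6.20)(0.377)² = 0.4406 kg·m².
I_blocks = 3·m·r² = 3(2.00)(0.356)² = 0.7604 kg·m².
Total I = 1.201 kg·m².
τ = F r = (48.3)(0.377) = 18.21 N·m.
α = τ/I = 18.21/1.201 = 15.16 rad/s².

α ≈ 15.2 rad/s²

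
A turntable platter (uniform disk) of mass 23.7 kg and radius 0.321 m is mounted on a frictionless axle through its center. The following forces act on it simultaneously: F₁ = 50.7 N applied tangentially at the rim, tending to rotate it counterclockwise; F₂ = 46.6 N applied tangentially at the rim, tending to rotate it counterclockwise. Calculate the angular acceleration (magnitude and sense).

α ≈ 25.6 rad/s², counterclockwise

I = ½MR² = (1/2)(23.7)(0.321)² = 1.221 kg·m².
Taking counterclockwise as positive: τ₁ = +(50.7)(0.321) = +16.27 N·m; τ₂ = +(46.6)(0.321) = +14.96 N·m.
Net torque τ = 31.23 N·m.
α = τ/I = 31.23/1.221 = 25.58 rad/s².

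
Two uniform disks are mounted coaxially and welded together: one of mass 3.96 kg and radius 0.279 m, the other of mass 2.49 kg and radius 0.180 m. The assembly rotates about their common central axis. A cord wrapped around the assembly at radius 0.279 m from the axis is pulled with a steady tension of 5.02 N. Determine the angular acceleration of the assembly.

α ≈ 7.20 rad/s²

I = ½M₁R₁² + ½M₂R₂² = ½(3.96)(0.279)² + ½(2.49)(0.180)² = 0.1945 kg·m².
τ = F r = (5.02)(0.279) = 1.401 N·m.
α = τ/I = 1.401/0.1945 = 7.202 rad/s².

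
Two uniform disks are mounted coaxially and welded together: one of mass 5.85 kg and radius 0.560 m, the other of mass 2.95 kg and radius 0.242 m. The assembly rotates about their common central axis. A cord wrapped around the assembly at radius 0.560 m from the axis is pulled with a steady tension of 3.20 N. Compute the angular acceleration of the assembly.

α ≈ 1.79 rad/s²

I = ½M₁R₁² + ½M₂R₂² = ½(5.85)(0.560)² + ½(2.95)(0.242)² = 1.004 kg·m².
τ = F r = (3.20)(0.560) = 1.792 N·m.
α = τ/I = 1.792/1.004 = 1.785 rad/s².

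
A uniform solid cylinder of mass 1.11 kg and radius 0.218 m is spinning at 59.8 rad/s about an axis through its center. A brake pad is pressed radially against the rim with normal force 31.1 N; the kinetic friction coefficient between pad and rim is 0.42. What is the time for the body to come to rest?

I = ½MR² = (1/2)(1.11)(0.218)² = 0.02638 kg·m².
Friction force f = μN = (0.42)(31.1) = 13.06 N at the rim; torque magnitude τ = fR = 2.848 N·m, opposing ω.
|α| = τ/I = 2.848/0.02638 = 108.0 rad/s² (deceleration).
0 = ω₀ − |α|t ⇒ t = ω₀/|α| = 59.8/108.0 = 0.5539 s.

t ≈ 0.554 s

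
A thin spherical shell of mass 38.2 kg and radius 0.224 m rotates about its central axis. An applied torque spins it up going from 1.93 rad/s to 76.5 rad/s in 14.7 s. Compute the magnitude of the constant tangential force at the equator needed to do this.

I = (2/3)MR² = (2/3)(38.2)(0.224)² = 1.278 kg·m².
α = Δω/Δt = (76.5 − 1.93)/14.7 = 5.073 rad/s².
The required torque is τ = Iα = (1.278)(5.073) = 6.482 N·m.
A tangential force at the equator gives τ = FR, so F = τ/R = 6.482/0.224 = 28.94 N.

F ≈ 28.9 N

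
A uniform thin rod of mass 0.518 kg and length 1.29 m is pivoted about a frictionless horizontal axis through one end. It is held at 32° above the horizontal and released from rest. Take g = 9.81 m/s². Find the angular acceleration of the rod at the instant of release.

About the pivot, I = (1/3)ML² = (1/3)(0.518)(1.29)² = 0.2873 kg·m².
The weight acts at the center, a distance L/2 = 0.6450 m from the pivot; τ = Mg(L/2) cos 32° = 2.780 N·m.
α = τ/I = 2.780/0.2873 = 9.674 rad/s².
(Equivalently α = (3g/(2L)) cos 32° = 9.674 rad/s².)

α ≈ 9.67 rad/s²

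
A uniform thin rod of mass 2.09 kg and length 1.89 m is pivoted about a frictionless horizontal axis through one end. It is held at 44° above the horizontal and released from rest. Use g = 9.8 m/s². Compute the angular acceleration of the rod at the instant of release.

α ≈ 5.59 rad/s²

About the pivot, I = (1/3)ML² = (1/3)(2.09)(1.89)² = 2.489 kg·m².
The weight acts at the center, a distance L/2 = 0.9450 m from the pivot; τ = Mg(L/2) cos 44° = 13.92 N·m.
α = τ/I = 13.92/2.489 = 5.595 rad/s².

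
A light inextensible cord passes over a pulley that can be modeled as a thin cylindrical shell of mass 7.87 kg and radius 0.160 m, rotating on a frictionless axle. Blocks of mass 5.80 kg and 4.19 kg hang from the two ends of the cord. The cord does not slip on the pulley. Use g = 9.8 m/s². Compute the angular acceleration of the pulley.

α ≈ 5.52 rad/s²

I = MR² = (7.87)(0.160)² = 0.2015 kg·m².
Heavier block: m₁g − T₁ = m₁a. Lighter block: T₂ − m₂g = m₂a.
Pulley: (T₁ − T₂)R = Iα = I(a/R), so T₁ − T₂ = (I/R²)a = 1·M_p a = 7.870·a.
Adding the three: (m₁ − m₂)g = (m₁ + m₂ + 7.870)a, so a = (5.80 − 4.19)(9.8)/(5.80 + 4.19 + 7.870) = 0.8834 m/s².
α = a/R = 0.8834/0.160 = 5.521 rad/s².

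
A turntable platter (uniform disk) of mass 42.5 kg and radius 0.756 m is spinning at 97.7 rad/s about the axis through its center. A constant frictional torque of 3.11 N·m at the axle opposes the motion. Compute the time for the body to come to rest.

t ≈ 382 s

I = ½MR² = (1/2)(42.5)(0.756)² = 12.15 kg·m².
The net torque has magnitude 3.11 N·m, opposing ω.
|α| = τ/I = 3.110/12.15 = 0.2561 rad/s² (deceleration).
0 = ω₀ − |α|t ⇒ t = ω₀/|α| = 97.7/0.2561 = 381.5 s.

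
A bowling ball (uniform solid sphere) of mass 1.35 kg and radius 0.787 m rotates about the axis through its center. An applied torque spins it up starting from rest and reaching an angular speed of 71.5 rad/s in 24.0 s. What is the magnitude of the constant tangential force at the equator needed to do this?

I = (2/5)MR² = (2/5)(1.35)(0.787)² = 0.3345 kg·m².
α = Δω/Δt = (71.5 − 0)/24.0 = 2.979 rad/s².
The required torque is τ = Iα = (0.3345)(2.979) = 0.9964 N·m.
A tangential force at the equator gives τ = FR, so F = τ/R = 0.9964/0.787 = 1.266 N.

F ≈ 1.27 N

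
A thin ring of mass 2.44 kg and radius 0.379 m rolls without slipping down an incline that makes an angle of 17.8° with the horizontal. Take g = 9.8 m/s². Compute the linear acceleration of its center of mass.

Translation along the incline: Mg sinθ − f = Ma.
Rotation about the center: fR = Iα with I = MR². No-slip gives a = αR, so f = (I/R²)a = M a.
Substituting: Mg sinθ = (1 + 1.000)Ma, so a = g sinθ/(1 + 1.000) = (9.8) sin 17.8° / 2.000 = 1.498 m/s².

a ≈ 1.50 m/s²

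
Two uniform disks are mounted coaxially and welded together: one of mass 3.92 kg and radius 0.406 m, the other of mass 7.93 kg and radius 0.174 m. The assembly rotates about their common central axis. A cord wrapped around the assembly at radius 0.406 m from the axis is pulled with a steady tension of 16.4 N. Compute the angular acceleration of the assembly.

I = ½M₁R₁² + ½M₂R₂² = ½(3.92)(0.406)² + ½(7.93)(0.174)² = 0.4431 kg·m².
τ = F r = (16.4)(0.406) = 6.658 N·m.
α = τ/I = 6.658/0.4431 = 15.03 rad/s².

α ≈ 15.0 rad/s²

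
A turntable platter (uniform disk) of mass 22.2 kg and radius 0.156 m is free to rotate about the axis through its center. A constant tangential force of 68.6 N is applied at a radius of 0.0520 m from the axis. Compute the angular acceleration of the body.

I = ½MR² = (1/2)(22.2)(0.156)² = 0.2701 kg·m².
τ = F·r = (68.6)(0.0520) = 3.567 N·m.
From τ = Iα: α = 3.567/0.2701 = 13.21 rad/s².

α ≈ 13.2 rad/s²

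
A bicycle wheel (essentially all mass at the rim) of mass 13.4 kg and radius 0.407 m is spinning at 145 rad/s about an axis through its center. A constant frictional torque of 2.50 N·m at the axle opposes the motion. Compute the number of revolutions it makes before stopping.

≈ 1490 revolutions

I = MR² = (13.4)(0.407)² = 2.220 kg·m².
The net torque has magnitude 2.50 N·m, opposing ω.
|α| = τ/I = 2.500/2.220 = 1.126 rad/s² (deceleration).
ω² = ω₀² − 2|α|θ with ω = 0 ⇒ θ = ω₀²/(2|α|) = 9334 rad = 1486 rev.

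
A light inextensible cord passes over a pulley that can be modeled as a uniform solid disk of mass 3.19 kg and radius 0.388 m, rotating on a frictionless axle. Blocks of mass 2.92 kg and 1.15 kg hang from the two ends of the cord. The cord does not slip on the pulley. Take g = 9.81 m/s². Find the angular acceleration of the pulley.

α ≈ 7.90 rad/s²

I = ½MR² = (1/2)(3.19)(0.388)² = 0.2401 kg·m².
Heavier block: m₁g − T₁ = m₁a. Lighter block: T₂ − m₂g = m₂a.
Pulley: (T₁ − T₂)R = Iα = I(a/R), so T₁ − T₂ = (I/R²)a = (1/2)M_p a = 1.595·a.
Adding the three: (m₁ − m₂)g = (m₁ + m₂ + 1.595)a, so a = (2.92 − 1.15)(9.81)/(2.92 + 1.15 + 1.595) = 3.065 m/s².
α = a/R = 3.065/0.388 = 7.900 rad/s².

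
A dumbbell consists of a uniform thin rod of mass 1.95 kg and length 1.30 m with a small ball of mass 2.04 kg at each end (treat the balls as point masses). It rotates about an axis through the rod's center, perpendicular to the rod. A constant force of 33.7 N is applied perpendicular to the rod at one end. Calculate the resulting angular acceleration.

I_rod = (1/12)ML² = (1/12)(1.95)(1.30)² = 0.2746 kg·m².
I_balls = 2·m·(L/2)² = 2(2.04)(0.6500)² = 1.724 kg·m².
Total I = 1.998 kg·m².
τ = F·(L/2) = (33.7)(0.650) = 21.91 N·m.
α = τ/I = 21.91/1.998 = 10.96 rad/s².

α ≈ 11.0 rad/s²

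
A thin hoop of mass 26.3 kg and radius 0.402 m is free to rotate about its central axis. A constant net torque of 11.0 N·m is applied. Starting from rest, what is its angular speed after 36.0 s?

I = MR² = (26.3)(0.402)² = 4.250 kg·m².
α = τ/I = 11.0/4.250 = 2.588 rad/s².
ω = ω₀ + αt = 0 + (2.588)(36.0) = 93.17 rad/s.

ω ≈ 93.2 rad/s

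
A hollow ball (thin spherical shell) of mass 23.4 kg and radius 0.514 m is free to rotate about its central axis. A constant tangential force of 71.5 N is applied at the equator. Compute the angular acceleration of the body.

I = (2/3)MR² = (2/3)(23.4)(0.514)² = 4.121 kg·m².
τ = F R = (71.5)(0.514) = 36.75 N·m.
From τ = Iα: α = 36.75/4.121 = 8.917 rad/s².

α ≈ 8.92 rad/s²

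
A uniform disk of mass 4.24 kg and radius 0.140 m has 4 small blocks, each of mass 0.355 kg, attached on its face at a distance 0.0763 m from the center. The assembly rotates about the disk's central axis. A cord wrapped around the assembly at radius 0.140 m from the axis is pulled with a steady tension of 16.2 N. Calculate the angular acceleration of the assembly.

α ≈ 45.5 rad/s²

I_disk = ½MR² = ½(4.24)(0.140)² = 0.04155 kg·m².
I_blocks = 4·m·r² = 4(0.355)(0.0763)² = 0.008267 kg·m².
Total I = 0.04982 kg·m².
τ = F r = (16.2)(0.140) = 2.268 N·m.
α = τ/I = 2.268/0.04982 = 45.52 rad/s².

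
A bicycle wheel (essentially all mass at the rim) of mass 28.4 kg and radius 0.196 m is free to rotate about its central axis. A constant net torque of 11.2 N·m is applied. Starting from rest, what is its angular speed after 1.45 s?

I = MR² = (28.4)(0.196)² = 1.091 kg·m².
α = τ/I = 11.2/1.091 = 10.27 rad/s².
ω = ω₀ + αt = 0 + (10.27)(1.45) = 14.89 rad/s.

ω ≈ 14.9 rad/s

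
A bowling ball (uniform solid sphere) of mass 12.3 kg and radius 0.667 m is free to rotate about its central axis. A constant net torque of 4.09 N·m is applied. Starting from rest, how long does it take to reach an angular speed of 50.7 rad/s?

I = (2/5)MR² = (2/5)(12.3)(0.667)² = 2.189 kg·m².
α = τ/I = 4.09/2.189 = 1.869 rad/s².
ω = αt ⇒ t = ω/α = 50.7/1.869 = 27.13 s.

t ≈ 27.1 s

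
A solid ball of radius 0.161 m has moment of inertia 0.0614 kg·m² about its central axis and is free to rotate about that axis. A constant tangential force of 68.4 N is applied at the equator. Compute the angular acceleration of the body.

τ = F R = (68.4)(0.161) = 11.01 N·m.
Newton's second law for rotation, τ = Iα, gives α = τ/I = 11.01/0.06140 = 179.4 rad/s².

α ≈ 179 rad/s²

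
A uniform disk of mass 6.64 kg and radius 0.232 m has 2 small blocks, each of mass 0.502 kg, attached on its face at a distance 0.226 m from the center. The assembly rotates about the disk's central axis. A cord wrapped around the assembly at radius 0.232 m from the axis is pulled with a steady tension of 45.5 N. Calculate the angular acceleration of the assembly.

α ≈ 45.9 rad/s²

I_disk = ½MR² = ½(6.64)(0.232)² = 0.1787 kg·m².
I_blocks = 2·m·r² = 2(0.502)(0.226)² = 0.05128 kg·m².
Total I = 0.2300 kg·m².
τ = F r = (45.5)(0.232) = 10.56 N·m.
α = τ/I = 10.56/0.2300 = 45.90 rad/s².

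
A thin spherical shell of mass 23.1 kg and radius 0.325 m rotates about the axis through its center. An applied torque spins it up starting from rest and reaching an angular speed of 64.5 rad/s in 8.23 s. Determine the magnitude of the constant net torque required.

I = (2/3)MR² = (2/3)(23.1)(0.325)² = 1.627 kg·m².
α = Δω/Δt = (64.5 − 0)/8.23 = 7.837 rad/s².
τ = Iα = (1.627)(7.837) = 12.75 N·m.

τ ≈ 12.7 N·m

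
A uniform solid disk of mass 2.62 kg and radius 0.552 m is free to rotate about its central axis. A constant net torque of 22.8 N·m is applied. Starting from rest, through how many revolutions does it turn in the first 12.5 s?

I = ½MR² = (1/2)(2.62)(0.552)² = 0.3992 kg·m².
α = τ/I = 22.8/0.3992 = 57.12 rad/s².
θ = ½αt² = ½(57.12)(12.5)² = 4462 rad.
Revolutions = θ/(2π) = 710.2.

≈ 710 revolutions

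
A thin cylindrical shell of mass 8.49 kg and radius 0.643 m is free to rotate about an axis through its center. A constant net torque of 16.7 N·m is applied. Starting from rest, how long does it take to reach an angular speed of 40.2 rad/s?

I = MR² = (8.49)(0.643)² = 3.510 kg·m².
α = τ/I = 16.7/3.510 = 4.758 rad/s².
ω = αt ⇒ t = ω/α = 40.2/4.758 = 8.450 s.

t ≈ 8.45 s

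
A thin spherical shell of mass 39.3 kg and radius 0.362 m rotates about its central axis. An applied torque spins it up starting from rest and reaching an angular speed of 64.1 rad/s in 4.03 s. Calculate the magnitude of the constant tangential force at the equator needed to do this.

I = (2/3)MR² = (2/3)(39.3)(0.362)² = 3.433 kg·m².
α = Δω/Δt = (64.1 − 0)/4.03 = 15.91 rad/s².
The required torque is τ = Iα = (3.433)(15.91) = 54.61 N·m.
A tangential force at the equator gives τ = FR, so F = τ/R = 54.61/0.362 = 150.9 N.

F ≈ 151 N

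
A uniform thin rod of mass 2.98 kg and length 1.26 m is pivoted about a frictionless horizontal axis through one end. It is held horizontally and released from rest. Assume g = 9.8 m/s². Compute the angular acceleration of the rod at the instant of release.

About the pivot, I = (1/3)ML² = (1/3)(2.98)(1.26)² = 1.577 kg·m².
The weight acts at the center, a distance L/2 = 0.6300 m from the pivot; τ = Mg(L/2) = 18.40 N·m.
α = τ/I = 18.40/1.577 = 11.67 rad/s².
(Equivalently α = (3g/(2L)) = 11.67 rad/s².)

α ≈ 11.7 rad/s²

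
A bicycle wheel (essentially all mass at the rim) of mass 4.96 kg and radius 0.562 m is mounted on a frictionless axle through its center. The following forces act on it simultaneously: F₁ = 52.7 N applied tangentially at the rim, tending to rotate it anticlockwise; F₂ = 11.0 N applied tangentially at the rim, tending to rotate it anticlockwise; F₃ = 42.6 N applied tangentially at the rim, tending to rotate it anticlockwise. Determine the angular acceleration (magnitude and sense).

I = MR² = (4.96)(0.562)² = 1.567 kg·m².
Taking anticlockwise as positive: τ₁ = +(52.7)(0.562) = +29.62 N·m; τ₂ = +(11.0)(0.562) = +6.182 N·m; τ₃ = +(42.6)(0.562) = +23.94 N·m.
Net torque τ = 59.74 N·m.
α = τ/I = 59.74/1.567 = 38.13 rad/s².

α ≈ 38.1 rad/s², anticlockwise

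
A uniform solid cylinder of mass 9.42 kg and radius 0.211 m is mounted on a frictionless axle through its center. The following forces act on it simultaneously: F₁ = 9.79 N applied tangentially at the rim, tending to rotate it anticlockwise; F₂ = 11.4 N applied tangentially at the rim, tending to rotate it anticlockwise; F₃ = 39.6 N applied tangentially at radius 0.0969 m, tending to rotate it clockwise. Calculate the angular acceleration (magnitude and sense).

α ≈ 3.02 rad/s², anticlockwise

I = ½MR² = (1/2)(9.42)(0.211)² = 0.2097 kg·m².
Taking anticlockwise as positive: τ₁ = +(9.79)(0.211) = +2.066 N·m; τ₂ = +(11.4)(0.211) = +2.405 N·m; τ₃ = −(39.6)(0.0969) = −3.837 N·m.
Net torque τ = 0.6338 N·m.
α = τ/I = 0.6338/0.2097 = 3.023 rad/s².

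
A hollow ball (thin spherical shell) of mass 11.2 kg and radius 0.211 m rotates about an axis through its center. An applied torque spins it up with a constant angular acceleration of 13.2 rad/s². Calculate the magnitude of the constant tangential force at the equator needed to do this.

I = (2/3)MR² = (2/3)(11.2)(0.211)² = 0.3324 kg·m².
The required torque is τ = Iα = (0.3324)(13.20) = 4.388 N·m.
A tangential force at the equator gives τ = FR, so F = τ/R = 4.388/0.211 = 20.80 N.

F ≈ 20.8 N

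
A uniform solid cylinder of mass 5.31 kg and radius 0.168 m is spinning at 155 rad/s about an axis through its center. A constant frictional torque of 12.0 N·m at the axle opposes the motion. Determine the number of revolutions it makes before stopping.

I = ½MR² = (1/2)(5.31)(0.168)² = 0.07493 kg·m².
The net torque has magnitude 12.0 N·m, opposing ω.
|α| = τ/I = 12.00/0.07493 = 160.1 rad/s² (deceleration).
ω² = ω₀² − 2|α|θ with ω = 0 ⇒ θ = ω₀²/(2|α|) = 75.01 rad = 11.94 rev.

≈ 11.9 revolutions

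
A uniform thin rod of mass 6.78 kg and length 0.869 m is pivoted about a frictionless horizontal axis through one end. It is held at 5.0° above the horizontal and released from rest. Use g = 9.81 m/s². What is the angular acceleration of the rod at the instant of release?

About the pivot, I = (1/3)ML² = (1/3)(6.78)(0.869)² = 1.707 kg·m².
The weight acts at the center, a distance L/2 = 0.4345 m from the pivot; τ = Mg(L/2) cos 5.0° = 28.79 N·m.
α = τ/I = 28.79/1.707 = 16.87 rad/s².

α ≈ 16.9 rad/s²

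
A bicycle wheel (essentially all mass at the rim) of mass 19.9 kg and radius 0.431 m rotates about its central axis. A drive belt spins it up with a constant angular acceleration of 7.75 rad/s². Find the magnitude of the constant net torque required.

I = MR² = (19.9)(0.431)² = 3.697 kg·m².
τ = Iα = (3.697)(7.750) = 28.65 N·m.

τ ≈ 28.6 N·m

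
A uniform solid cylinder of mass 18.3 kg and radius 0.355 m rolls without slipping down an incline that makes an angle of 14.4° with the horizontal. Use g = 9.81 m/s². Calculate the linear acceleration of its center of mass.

a ≈ 1.63 m/s²

Translation along the incline: Mg sinθ − f = Ma.
Rotation about the center: fR = Iα with I = ½MR². No-slip gives a = αR, so f = (I/R²)a = (1/2)M a.
Substituting: Mg sinθ = (1 + 0.5000)Ma, so a = g sinθ/(1 + 0.5000) = (9.81) sin 14.4° / 1.500 = 1.626 m/s².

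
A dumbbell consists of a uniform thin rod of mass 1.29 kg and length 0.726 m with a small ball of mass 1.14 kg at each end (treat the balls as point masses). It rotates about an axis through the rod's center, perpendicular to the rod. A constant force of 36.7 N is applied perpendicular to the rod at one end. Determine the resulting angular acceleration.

I_rod = (1/12)ML² = (1/12)(1.29)(0.726)² = 0.05666 kg·m².
I_balls = 2·m·(L/2)² = 2(1.14)(0.3630)² = 0.3004 kg·m².
Total I = 0.3571 kg·m².
τ = F·(L/2) = (36.7)(0.363) = 13.32 N·m.
α = τ/I = 13.32/0.3571 = 37.31 rad/s².

α ≈ 37.3 rad/s²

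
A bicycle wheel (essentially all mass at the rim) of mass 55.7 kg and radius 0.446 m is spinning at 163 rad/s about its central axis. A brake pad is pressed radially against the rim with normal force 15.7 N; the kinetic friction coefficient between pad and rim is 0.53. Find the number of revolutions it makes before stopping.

I = MR² = (55.7)(0.446)² = 11.08 kg·m².
Friction force f = μN = (0.53)(15.7) = 8.321 N at the rim; torque magnitude τ = fR = 3.711 N·m, opposing ω.
|α| = τ/I = 3.711/11.08 = 0.3350 rad/s² (deceleration).
ω² = ω₀² − 2|α|θ with ω = 0 ⇒ θ = ω₀²/(2|α|) = 39660 rad = 6312 rev.

≈ 6310 revolutions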